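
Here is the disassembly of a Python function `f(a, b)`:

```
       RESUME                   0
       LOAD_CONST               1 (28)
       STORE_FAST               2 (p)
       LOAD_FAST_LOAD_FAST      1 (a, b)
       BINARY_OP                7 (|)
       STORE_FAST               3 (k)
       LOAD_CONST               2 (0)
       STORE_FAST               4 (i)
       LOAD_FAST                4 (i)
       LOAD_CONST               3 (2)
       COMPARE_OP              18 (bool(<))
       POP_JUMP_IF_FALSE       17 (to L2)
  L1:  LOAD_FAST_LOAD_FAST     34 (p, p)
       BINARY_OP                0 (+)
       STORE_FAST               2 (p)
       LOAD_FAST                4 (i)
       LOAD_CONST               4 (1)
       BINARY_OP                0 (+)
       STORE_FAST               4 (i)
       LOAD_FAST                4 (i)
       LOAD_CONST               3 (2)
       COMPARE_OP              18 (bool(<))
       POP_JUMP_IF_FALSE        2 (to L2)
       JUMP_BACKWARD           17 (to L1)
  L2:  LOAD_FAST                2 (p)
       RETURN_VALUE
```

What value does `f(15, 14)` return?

112

LOAD_CONST → push 28. Stack: [28]
STORE_FAST p → p=28. Stack: []
LOAD_FAST_LOAD_FAST a,b → push 15,14. Stack: [15, 14]
BINARY_OP | → 15 | 14 = 15. Stack: [15]
STORE_FAST k → k=15. Stack: []
LOAD_CONST → push 0. Stack: [0]
STORE_FAST i → i=0. Stack: []
LOAD_FAST i → push 0. Stack: [0]
LOAD_CONST → push 2. Stack: [0, 2]
COMPARE_OP bool(<) → 0 vs 2 = True. Stack: [True]
POP_JUMP_IF_FALSE → pop True; no jump. Stack: []
LOAD_FAST_LOAD_FAST p,p → push 28,28. Stack: [28, 28]
BINARY_OP + → 28 + 28 = 56. Stack: [56]
STORE_FAST p → p=56. Stack: []
LOAD_FAST i → push 0. Stack: [0]
LOAD_CONST → push 1. Stack: [0, 1]
BINARY_OP + → 0 + 1 = 1. Stack: [1]
STORE_FAST i → i=1. Stack: []
LOAD_FAST i → push 1. Stack: [1]
LOAD_CONST → push 2. Stack: [1, 2]
COMPARE_OP bool(<) → 1 vs 2 = True. Stack: [True]
POP_JUMP_IF_FALSE → pop True; no jump. Stack: []
LOAD_FAST_LOAD_FAST p,p → push 56,56. Stack: [56, 56]
BINARY_OP + → 56 + 56 = 112. Stack: [112]
STORE_FAST p → p=112. Stack: []
LOAD_FAST i → push 1. Stack: [1]
LOAD_CONST → push 1. Stack: [1, 1]
BINARY_OP + → 1 + 1 = 2. Stack: [2]
STORE_FAST i → i=2. Stack: []
LOAD_FAST i → push 2. Stack: [2]
LOAD_CONST → push 2. Stack: [2, 2]
COMPARE_OP bool(<) → 2 vs 2 = False. Stack: [False]
POP_JUMP_IF_FALSE → pop False; jump. Stack: []
LOAD_FAST p → push 112. Stack: [112]
RETURN_VALUE → return 112.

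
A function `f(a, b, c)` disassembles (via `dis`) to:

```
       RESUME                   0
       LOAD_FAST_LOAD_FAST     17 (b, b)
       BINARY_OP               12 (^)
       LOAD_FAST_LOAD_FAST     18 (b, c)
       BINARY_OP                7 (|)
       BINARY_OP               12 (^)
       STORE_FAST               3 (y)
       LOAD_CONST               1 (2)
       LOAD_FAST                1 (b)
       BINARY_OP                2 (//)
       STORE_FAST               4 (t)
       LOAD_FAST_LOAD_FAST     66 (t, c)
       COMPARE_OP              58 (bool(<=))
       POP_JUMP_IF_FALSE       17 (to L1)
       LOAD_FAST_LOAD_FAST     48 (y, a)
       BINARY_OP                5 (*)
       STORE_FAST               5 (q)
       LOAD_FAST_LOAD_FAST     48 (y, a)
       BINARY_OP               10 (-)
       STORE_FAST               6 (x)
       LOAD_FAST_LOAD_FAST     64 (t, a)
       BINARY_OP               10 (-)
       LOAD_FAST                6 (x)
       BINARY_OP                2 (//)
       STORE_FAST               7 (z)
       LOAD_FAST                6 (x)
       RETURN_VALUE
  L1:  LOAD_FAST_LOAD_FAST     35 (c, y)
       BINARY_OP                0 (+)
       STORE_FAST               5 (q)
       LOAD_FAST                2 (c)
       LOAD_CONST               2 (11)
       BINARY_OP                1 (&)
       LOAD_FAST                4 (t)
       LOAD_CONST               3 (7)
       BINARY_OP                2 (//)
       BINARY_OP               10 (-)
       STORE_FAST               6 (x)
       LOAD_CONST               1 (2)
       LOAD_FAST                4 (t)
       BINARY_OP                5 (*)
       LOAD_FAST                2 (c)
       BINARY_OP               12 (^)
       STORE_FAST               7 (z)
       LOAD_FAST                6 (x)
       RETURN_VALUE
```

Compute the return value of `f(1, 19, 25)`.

LOAD_FAST_LOAD_FAST b,b → push 19,19. Stack: [19, 19]
BINARY_OP ^ → 19 ^ 19 = 0. Stack: [0]
LOAD_FAST_LOAD_FAST b,c → push 19,25. Stack: [0, 19, 25]
BINARY_OP | → 19 | 25 = 27. Stack: [0, 27]
BINARY_OP ^ → 0 ^ 27 = 27. Stack: [27]
STORE_FAST y → y=27. Stack: []
LOAD_CONST → push 2. Stack: [2]
LOAD_FAST b → push 19. Stack: [2, 19]
BINARY_OP // → 2 // 19 = 0. Stack: [0]
STORE_FAST t → t=0. Stack: []
LOAD_FAST_LOAD_FAST t,c → push 0,25. Stack: [0, 25]
COMPARE_OP bool(<=) → 0 vs 25 = True. Stack: [True]
POP_JUMP_IF_FALSE → pop True; no jump. Stack: []
LOAD_FAST_LOAD_FAST y,a → push 27,1. Stack: [27, 1]
BINARY_OP * → 27 * 1 = 27. Stack: [27]
STORE_FAST q → q=27. Stack: []
LOAD_FAST_LOAD_FAST y,a → push 27,1. Stack: [27, 1]
BINARY_OP - → 27 - 1 = 26. Stack: [26]
STORE_FAST x → x=26. Stack: []
LOAD_FAST_LOAD_FAST t,a → push 0,1. Stack: [0, 1]
BINARY_OP - → 0 - 1 = -1. Stack: [-1]
LOAD_FAST x → push 26. Stack: [-1, 26]
BINARY_OP // → -1 // 26 = -1. Stack: [-1]
STORE_FAST z → z=-1. Stack: []
LOAD_FAST x → push 26. Stack: [26]
RETURN_VALUE → return 26.

26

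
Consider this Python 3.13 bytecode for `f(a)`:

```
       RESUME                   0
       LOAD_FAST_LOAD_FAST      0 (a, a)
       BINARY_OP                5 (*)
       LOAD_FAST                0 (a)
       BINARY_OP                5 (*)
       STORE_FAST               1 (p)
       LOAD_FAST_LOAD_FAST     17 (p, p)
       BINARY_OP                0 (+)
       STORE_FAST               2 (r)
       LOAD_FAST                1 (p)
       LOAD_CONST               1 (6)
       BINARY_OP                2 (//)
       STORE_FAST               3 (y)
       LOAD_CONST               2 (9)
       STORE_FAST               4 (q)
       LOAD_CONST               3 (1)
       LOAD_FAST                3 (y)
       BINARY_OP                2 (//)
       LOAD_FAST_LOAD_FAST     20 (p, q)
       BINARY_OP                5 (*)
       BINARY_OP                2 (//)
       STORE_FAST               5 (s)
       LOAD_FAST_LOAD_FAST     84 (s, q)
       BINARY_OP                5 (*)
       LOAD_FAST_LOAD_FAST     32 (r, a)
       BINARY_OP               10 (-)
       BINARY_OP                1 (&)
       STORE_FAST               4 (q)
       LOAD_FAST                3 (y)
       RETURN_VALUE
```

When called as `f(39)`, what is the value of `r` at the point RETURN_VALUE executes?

LOAD_FAST_LOAD_FAST a,a → push 39,39. Stack: [39, 39]
BINARY_OP * → 39 * 39 = 1521. Stack: [1521]
LOAD_FAST a → push 39. Stack: [1521, 39]
BINARY_OP * → 1521 * 39 = 59319. Stack: [59319]
STORE_FAST p → p=59319. Stack: []
LOAD_FAST_LOAD_FAST p,p → push 59319,59319. Stack: [59319, 59319]
BINARY_OP + → 59319 + 59319 = 118638. Stack: [118638]
STORE_FAST r → r=118638. Stack: []
LOAD_FAST p → push 59319. Stack: [59319]
LOAD_CONST → push 6. Stack: [59319, 6]
BINARY_OP // → 59319 // 6 = 9886. Stack: [9886]
STORE_FAST y → y=9886. Stack: []
LOAD_CONST → push 9. Stack: [9]
STORE_FAST q → q=9. Stack: []
LOAD_CONST → push 1. Stack: [1]
LOAD_FAST y → push 9886. Stack: [1, 9886]
BINARY_OP // → 1 // 9886 = 0. Stack: [0]
LOAD_FAST_LOAD_FAST p,q → push 59319,9. Stack: [0, 59319, 9]
BINARY_OP * → 59319 * 9 = 533871. Stack: [0, 533871]
BINARY_OP // → 0 // 533871 = 0. Stack: [0]
STORE_FAST s → s=0. Stack: []
LOAD_FAST_LOAD_FAST s,q → push 0,9. Stack: [0, 9]
BINARY_OP * → 0 * 9 = 0. Stack: [0]
LOAD_FAST_LOAD_FAST r,a → push 118638,39. Stack: [0, 118638, 39]
BINARY_OP - → 118638 - 39 = 118599. Stack: [0, 118599]
BINARY_OP & → 0 & 118599 = 0. Stack: [0]
STORE_FAST q → q=0. Stack: []
LOAD_FAST y → push 9886. Stack: [9886]
RETURN_VALUE → return 9886.

118638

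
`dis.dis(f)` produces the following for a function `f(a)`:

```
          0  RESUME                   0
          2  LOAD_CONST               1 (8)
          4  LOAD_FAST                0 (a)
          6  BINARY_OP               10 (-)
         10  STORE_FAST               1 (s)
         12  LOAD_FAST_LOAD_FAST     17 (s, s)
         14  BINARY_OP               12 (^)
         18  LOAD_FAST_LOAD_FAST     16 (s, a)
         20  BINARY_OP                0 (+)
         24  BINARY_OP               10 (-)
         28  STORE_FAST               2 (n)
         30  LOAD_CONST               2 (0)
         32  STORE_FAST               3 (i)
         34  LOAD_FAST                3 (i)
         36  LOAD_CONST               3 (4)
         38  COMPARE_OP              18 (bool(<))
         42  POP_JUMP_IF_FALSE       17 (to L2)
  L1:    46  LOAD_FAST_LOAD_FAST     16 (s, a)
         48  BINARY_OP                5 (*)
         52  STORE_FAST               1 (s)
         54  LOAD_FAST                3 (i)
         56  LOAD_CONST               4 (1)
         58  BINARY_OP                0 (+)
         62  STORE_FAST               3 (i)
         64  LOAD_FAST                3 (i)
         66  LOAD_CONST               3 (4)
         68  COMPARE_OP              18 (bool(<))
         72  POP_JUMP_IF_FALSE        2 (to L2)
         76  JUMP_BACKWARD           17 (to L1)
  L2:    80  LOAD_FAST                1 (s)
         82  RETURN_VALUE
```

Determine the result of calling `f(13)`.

-142805

LOAD_CONST → push 8. Stack: [8]
LOAD_FAST a → push 13. Stack: [8, 13]
BINARY_OP - → 8 - 13 = -5. Stack: [-5]
STORE_FAST s → s=-5. Stack: []
LOAD_FAST_LOAD_FAST s,s → push -5,-5. Stack: [-5, -5]
BINARY_OP ^ → -5 ^ -5 = 0. Stack: [0]
LOAD_FAST_LOAD_FAST s,a → push -5,13. Stack: [0, -5, 13]
BINARY_OP + → -5 + 13 = 8. Stack: [0, 8]
BINARY_OP - → 0 - 8 = -8. Stack: [-8]
STORE_FAST n → n=-8. Stack: []
LOAD_CONST → push 0. Stack: [0]
STORE_FAST i → i=0. Stack: []
LOAD_FAST i → push 0. Stack: [0]
LOAD_CONST → push 4. Stack: [0, 4]
COMPARE_OP bool(<) → 0 vs 4 = True. Stack: [True]
POP_JUMP_IF_FALSE → pop True; no jump. Stack: []
LOAD_FAST_LOAD_FAST s,a → push -5,13. Stack: [-5, 13]
BINARY_OP * → -5 * 13 = -65. Stack: [-65]
STORE_FAST s → s=-65. Stack: []
LOAD_FAST i → push 0. Stack: [0]
LOAD_CONST → push 1. Stack: [0, 1]
BINARY_OP + → 0 + 1 = 1. Stack: [1]
STORE_FAST i → i=1. Stack: []
LOAD_FAST i → push 1. Stack: [1]
LOAD_CONST → push 4. Stack: [1, 4]
COMPARE_OP bool(<) → 1 vs 4 = True. Stack: [True]
POP_JUMP_IF_FALSE → pop True; no jump. Stack: []
LOAD_FAST_LOAD_FAST s,a → push -65,13. Stack: [-65, 13]
BINARY_OP * → -65 * 13 = -845. Stack: [-845]
STORE_FAST s → s=-845. Stack: []
LOAD_FAST i → push 1. Stack: [1]
LOAD_CONST → push 1. Stack: [1, 1]
BINARY_OP + → 1 + 1 = 2. Stack: [2]
STORE_FAST i → i=2. Stack: []
LOAD_FAST i → push 2. Stack: [2]
LOAD_CONST → push 4. Stack: [2, 4]
COMPARE_OP bool(<) → 2 vs 4 = True. Stack: [True]
POP_JUMP_IF_FALSE → pop True; no jump. Stack: []
LOAD_FAST_LOAD_FAST s,a → push -845,13. Stack: [-845, 13]
BINARY_OP * → -845 * 13 = -10985. Stack: [-10985]
STORE_FAST s → s=-10985. Stack: []
LOAD_FAST i → push 2. Stack: [2]
LOAD_CONST → push 1. Stack: [2, 1]
BINARY_OP + → 2 + 1 = 3. Stack: [3]
STORE_FAST i → i=3. Stack: []
LOAD_FAST i → push 3. Stack: [3]
LOAD_CONST → push 4. Stack: [3, 4]
COMPARE_OP bool(<) → 3 vs 4 = True. Stack: [True]
POP_JUMP_IF_FALSE → pop True; no jump. Stack: []
LOAD_FAST_LOAD_FAST s,a → push -10985,13. Stack: [-10985, 13]
BINARY_OP * → -10985 * 13 = -142805. Stack: [-142805]
STORE_FAST s → s=-142805. Stack: []
LOAD_FAST i → push 3. Stack: [3]
LOAD_CONST → push 1. Stack: [3, 1]
BINARY_OP + → 3 + 1 = 4. Stack: [4]
STORE_FAST i → i=4. Stack: []
LOAD_FAST i → push 4. Stack: [4]
LOAD_CONST → push 4. Stack: [4, 4]
COMPARE_OP bool(<) → 4 vs 4 = False. Stack: [False]
POP_JUMP_IF_FALSE → pop False; jump. Stack: []
LOAD_FAST s → push -142805. Stack: [-142805]
RETURN_VALUE → return -142805.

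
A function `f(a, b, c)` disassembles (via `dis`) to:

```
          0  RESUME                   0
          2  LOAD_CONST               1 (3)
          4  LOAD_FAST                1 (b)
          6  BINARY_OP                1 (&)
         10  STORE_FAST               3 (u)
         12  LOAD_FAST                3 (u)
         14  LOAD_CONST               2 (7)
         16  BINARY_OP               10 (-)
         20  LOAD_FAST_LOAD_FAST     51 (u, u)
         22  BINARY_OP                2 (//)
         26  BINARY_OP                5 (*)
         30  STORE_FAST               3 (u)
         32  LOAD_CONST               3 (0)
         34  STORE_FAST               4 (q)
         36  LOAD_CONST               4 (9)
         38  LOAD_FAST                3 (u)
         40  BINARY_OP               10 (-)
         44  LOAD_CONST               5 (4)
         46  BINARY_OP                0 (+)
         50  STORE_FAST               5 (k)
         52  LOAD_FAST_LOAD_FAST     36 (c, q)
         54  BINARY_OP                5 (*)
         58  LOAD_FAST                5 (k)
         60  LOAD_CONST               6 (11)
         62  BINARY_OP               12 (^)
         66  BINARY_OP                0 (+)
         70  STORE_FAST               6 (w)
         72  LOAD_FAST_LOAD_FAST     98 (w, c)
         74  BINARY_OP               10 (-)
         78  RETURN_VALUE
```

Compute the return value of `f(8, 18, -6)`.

31

LOAD_CONST → push 3. Stack: [3]
LOAD_FAST b → push 18. Stack: [3, 18]
BINARY_OP & → 3 & 18 = 2. Stack: [2]
STORE_FAST u → u=2. Stack: []
LOAD_FAST u → push 2. Stack: [2]
LOAD_CONST → push 7. Stack: [2, 7]
BINARY_OP - → 2 - 7 = -5. Stack: [-5]
LOAD_FAST_LOAD_FAST u,u → push 2,2. Stack: [-5, 2, 2]
BINARY_OP // → 2 // 2 = 1. Stack: [-5, 1]
BINARY_OP * → -5 * 1 = -5. Stack: [-5]
STORE_FAST u → u=-5. Stack: []
LOAD_CONST → push 0. Stack: [0]
STORE_FAST q → q=0. Stack: []
LOAD_CONST → push 9. Stack: [9]
LOAD_FAST u → push -5. Stack: [9, -5]
BINARY_OP - → 9 - -5 = 14. Stack: [14]
LOAD_CONST → push 4. Stack: [14, 4]
BINARY_OP + → 14 + 4 = 18. Stack: [18]
STORE_FAST k → k=18. Stack: []
LOAD_FAST_LOAD_FAST c,q → push -6,0. Stack: [-6, 0]
BINARY_OP * → -6 * 0 = 0. Stack: [0]
LOAD_FAST k → push 18. Stack: [0, 18]
LOAD_CONST → push 11. Stack: [0, 18, 11]
BINARY_OP ^ → 18 ^ 11 = 25. Stack: [0, 25]
BINARY_OP + → 0 + 25 = 25. Stack: [25]
STORE_FAST w → w=25. Stack: []
LOAD_FAST_LOAD_FAST w,c → push 25,-6. Stack: [25, -6]
BINARY_OP - → 25 - -6 = 31. Stack: [31]
RETURN_VALUE → return 31.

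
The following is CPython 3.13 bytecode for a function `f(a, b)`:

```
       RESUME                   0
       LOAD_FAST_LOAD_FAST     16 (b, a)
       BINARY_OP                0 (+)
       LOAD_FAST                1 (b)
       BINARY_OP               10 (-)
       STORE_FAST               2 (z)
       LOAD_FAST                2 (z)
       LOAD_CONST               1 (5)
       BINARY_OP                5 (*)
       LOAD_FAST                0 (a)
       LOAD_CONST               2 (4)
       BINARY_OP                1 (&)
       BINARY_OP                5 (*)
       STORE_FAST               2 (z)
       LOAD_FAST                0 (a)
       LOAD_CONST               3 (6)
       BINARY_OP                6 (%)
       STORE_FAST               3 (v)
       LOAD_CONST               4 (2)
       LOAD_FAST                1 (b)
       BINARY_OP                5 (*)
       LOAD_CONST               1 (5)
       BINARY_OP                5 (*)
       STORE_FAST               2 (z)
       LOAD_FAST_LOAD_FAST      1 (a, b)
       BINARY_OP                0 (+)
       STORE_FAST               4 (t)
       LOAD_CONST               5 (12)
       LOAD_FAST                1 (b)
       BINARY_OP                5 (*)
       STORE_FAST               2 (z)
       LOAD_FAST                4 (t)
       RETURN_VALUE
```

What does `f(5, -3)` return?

2

LOAD_FAST_LOAD_FAST b,a → push -3,5. Stack: [-3, 5]
BINARY_OP + → -3 + 5 = 2. Stack: [2]
LOAD_FAST b → push -3. Stack: [2, -3]
BINARY_OP - → 2 - -3 = 5. Stack: [5]
STORE_FAST z → z=5. Stack: []
LOAD_FAST z → push 5. Stack: [5]
LOAD_CONST → push 5. Stack: [5, 5]
BINARY_OP * → 5 * 5 = 25. Stack: [25]
LOAD_FAST a → push 5. Stack: [25, 5]
LOAD_CONST → push 4. Stack: [25, 5, 4]
BINARY_OP & → 5 & 4 = 4. Stack: [25, 4]
BINARY_OP * → 25 * 4 = 100. Stack: [100]
STORE_FAST z → z=100. Stack: []
LOAD_FAST a → push 5. Stack: [5]
LOAD_CONST → push 6. Stack: [5, 6]
BINARY_OP % → 5 % 6 = 5. Stack: [5]
STORE_FAST v → v=5. Stack: []
LOAD_CONST → push 2. Stack: [2]
LOAD_FAST b → push -3. Stack: [2, -3]
BINARY_OP * → 2 * -3 = -6. Stack: [-6]
LOAD_CONST → push 5. Stack: [-6, 5]
BINARY_OP * → -6 * 5 = -30. Stack: [-30]
STORE_FAST z → z=-30. Stack: []
LOAD_FAST_LOAD_FAST a,b → push 5,-3. Stack: [5, -3]
BINARY_OP + → 5 + -3 = 2. Stack: [2]
STORE_FAST t → t=2. Stack: []
LOAD_CONST → push 12. Stack: [12]
LOAD_FAST b → push -3. Stack: [12, -3]
BINARY_OP * → 12 * -3 = -36. Stack: [-36]
STORE_FAST z → z=-36. Stack: []
LOAD_FAST t → push 2. Stack: [2]
RETURN_VALUE → return 2.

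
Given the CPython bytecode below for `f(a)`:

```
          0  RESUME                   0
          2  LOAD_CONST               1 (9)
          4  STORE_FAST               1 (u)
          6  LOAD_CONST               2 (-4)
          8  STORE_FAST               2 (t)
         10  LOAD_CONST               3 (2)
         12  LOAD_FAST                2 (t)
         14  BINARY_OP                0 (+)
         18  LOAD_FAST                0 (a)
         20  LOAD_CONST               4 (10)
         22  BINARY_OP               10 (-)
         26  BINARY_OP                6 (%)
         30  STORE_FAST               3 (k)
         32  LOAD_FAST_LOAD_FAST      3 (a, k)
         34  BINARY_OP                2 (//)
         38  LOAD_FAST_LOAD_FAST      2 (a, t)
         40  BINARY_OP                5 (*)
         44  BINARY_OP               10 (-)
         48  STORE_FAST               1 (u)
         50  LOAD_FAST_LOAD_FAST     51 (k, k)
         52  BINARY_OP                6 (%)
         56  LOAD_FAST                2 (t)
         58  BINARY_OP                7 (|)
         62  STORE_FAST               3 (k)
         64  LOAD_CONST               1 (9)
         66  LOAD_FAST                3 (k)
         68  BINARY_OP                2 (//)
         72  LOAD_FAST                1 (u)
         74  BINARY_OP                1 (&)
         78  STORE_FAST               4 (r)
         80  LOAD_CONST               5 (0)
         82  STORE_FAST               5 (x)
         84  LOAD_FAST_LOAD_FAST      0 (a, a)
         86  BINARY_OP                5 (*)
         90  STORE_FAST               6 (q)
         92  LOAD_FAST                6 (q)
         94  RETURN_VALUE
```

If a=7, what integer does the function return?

49

LOAD_CONST → push 9. Stack: [9]
STORE_FAST u → u=9. Stack: []
LOAD_CONST → push -4. Stack: [-4]
STORE_FAST t → t=-4. Stack: []
LOAD_CONST → push 2. Stack: [2]
LOAD_FAST t → push -4. Stack: [2, -4]
BINARY_OP + → 2 + -4 = -2. Stack: [-2]
LOAD_FAST a → push 7. Stack: [-2, 7]
LOAD_CONST → push 10. Stack: [-2, 7, 10]
BINARY_OP - → 7 - 10 = -3. Stack: [-2, -3]
BINARY_OP % → -2 % -3 = -2. Stack: [-2]
STORE_FAST k → k=-2. Stack: []
LOAD_FAST_LOAD_FAST a,k → push 7,-2. Stack: [7, -2]
BINARY_OP // → 7 // -2 = -4. Stack: [-4]
LOAD_FAST_LOAD_FAST a,t → push 7,-4. Stack: [-4, 7, -4]
BINARY_OP * → 7 * -4 = -28. Stack: [-4, -28]
BINARY_OP - → -4 - -28 = 24. Stack: [24]
STORE_FAST u → u=24. Stack: []
LOAD_FAST_LOAD_FAST k,k → push -2,-2. Stack: [-2, -2]
BINARY_OP % → -2 % -2 = 0. Stack: [0]
LOAD_FAST t → push -4. Stack: [0, -4]
BINARY_OP | → 0 | -4 = -4. Stack: [-4]
STORE_FAST k → k=-4. Stack: []
LOAD_CONST → push 9. Stack: [9]
LOAD_FAST k → push -4. Stack: [9, -4]
BINARY_OP // → 9 // -4 = -3. Stack: [-3]
LOAD_FAST u → push 24. Stack: [-3, 24]
BINARY_OP & → -3 & 24 = 24. Stack: [24]
STORE_FAST r → r=24. Stack: []
LOAD_CONST → push 0. Stack: [0]
STORE_FAST x → x=0. Stack: []
LOAD_FAST_LOAD_FAST a,a → push 7,7. Stack: [7, 7]
BINARY_OP * → 7 * 7 = 49. Stack: [49]
STORE_FAST q → q=49. Stack: []
LOAD_FAST q → push 49. Stack: [49]
RETURN_VALUE → return 49.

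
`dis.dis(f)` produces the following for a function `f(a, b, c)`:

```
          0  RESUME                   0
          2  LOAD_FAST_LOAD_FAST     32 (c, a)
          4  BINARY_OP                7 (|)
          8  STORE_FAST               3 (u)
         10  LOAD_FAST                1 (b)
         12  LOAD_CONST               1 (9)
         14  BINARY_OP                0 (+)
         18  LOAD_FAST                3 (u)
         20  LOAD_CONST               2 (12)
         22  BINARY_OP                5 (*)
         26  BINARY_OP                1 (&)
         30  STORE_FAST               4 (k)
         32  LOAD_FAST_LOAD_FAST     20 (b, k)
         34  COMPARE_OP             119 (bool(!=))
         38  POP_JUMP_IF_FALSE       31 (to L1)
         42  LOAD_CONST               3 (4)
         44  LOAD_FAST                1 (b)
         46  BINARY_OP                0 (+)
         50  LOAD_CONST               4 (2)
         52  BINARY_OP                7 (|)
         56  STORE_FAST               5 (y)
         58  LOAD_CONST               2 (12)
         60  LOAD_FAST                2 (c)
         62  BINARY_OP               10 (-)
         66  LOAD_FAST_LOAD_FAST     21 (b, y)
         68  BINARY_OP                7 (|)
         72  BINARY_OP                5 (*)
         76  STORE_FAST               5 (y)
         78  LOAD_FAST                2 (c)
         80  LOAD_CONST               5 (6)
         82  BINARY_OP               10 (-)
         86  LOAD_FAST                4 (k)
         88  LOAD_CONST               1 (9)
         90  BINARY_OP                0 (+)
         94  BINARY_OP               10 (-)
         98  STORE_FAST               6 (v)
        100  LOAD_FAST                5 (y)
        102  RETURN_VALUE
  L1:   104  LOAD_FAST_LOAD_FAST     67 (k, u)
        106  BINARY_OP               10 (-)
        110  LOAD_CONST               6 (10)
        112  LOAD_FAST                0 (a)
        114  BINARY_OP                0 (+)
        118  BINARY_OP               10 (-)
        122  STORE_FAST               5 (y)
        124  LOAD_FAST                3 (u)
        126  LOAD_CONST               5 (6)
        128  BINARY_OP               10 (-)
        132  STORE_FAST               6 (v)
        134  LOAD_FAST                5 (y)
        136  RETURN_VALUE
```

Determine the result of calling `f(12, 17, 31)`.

-437

LOAD_FAST_LOAD_FAST c,a → push 31,12. Stack: [31, 12]
BINARY_OP | → 31 | 12 = 31. Stack: [31]
STORE_FAST u → u=31. Stack: []
LOAD_FAST b → push 17. Stack: [17]
LOAD_CONST → push 9. Stack: [17, 9]
BINARY_OP + → 17 + 9 = 26. Stack: [26]
LOAD_FAST u → push 31. Stack: [26, 31]
LOAD_CONST → push 12. Stack: [26, 31, 12]
BINARY_OP * → 31 * 12 = 372. Stack: [26, 372]
BINARY_OP & → 26 & 372 = 16. Stack: [16]
STORE_FAST k → k=16. Stack: []
LOAD_FAST_LOAD_FAST b,k → push 17,16. Stack: [17, 16]
COMPARE_OP bool(!=) → 17 vs 16 = True. Stack: [True]
POP_JUMP_IF_FALSE → pop True; no jump. Stack: []
LOAD_CONST → push 4. Stack: [4]
LOAD_FAST b → push 17. Stack: [4, 17]
BINARY_OP + → 4 + 17 = 21. Stack: [21]
LOAD_CONST → push 2. Stack: [21, 2]
BINARY_OP | → 21 | 2 = 23. Stack: [23]
STORE_FAST y → y=23. Stack: []
LOAD_CONST → push 12. Stack: [12]
LOAD_FAST c → push 31. Stack: [12, 31]
BINARY_OP - → 12 - 31 = -19. Stack: [-19]
LOAD_FAST_LOAD_FAST b,y → push 17,23. Stack: [-19, 17, 23]
BINARY_OP | → 17 | 23 = 23. Stack: [-19, 23]
BINARY_OP * → -19 * 23 = -437. Stack: [-437]
STORE_FAST y → y=-437. Stack: []
LOAD_FAST c → push 31. Stack: [31]
LOAD_CONST → push 6. Stack: [31, 6]
BINARY_OP - → 31 - 6 = 25. Stack: [25]
LOAD_FAST k → push 16. Stack: [25, 16]
LOAD_CONST → push 9. Stack: [25, 16, 9]
BINARY_OP + → 16 + 9 = 25. Stack: [25, 25]
BINARY_OP - → 25 - 25 = 0. Stack: [0]
STORE_FAST v → v=0. Stack: []
LOAD_FAST y → push -437. Stack: [-437]
RETURN_VALUE → return -437.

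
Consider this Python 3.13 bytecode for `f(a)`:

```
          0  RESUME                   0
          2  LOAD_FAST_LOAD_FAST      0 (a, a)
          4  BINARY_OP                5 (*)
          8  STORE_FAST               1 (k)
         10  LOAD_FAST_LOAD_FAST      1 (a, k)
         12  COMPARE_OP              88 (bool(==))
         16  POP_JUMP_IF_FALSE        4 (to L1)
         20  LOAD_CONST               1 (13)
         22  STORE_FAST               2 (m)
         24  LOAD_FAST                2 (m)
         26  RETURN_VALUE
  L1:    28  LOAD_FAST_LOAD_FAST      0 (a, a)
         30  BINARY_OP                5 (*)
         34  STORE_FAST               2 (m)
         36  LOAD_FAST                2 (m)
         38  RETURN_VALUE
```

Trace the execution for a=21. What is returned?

441

LOAD_FAST_LOAD_FAST a,a → push 21,21. Stack: [21, 21]
BINARY_OP * → 21 * 21 = 441. Stack: [441]
STORE_FAST k → k=441. Stack: []
LOAD_FAST_LOAD_FAST a,k → push 21,441. Stack: [21, 441]
COMPARE_OP bool(==) → 21 vs 441 = False. Stack: [False]
POP_JUMP_IF_FALSE → pop False; jump. Stack: []
LOAD_FAST_LOAD_FAST a,a → push 21,21. Stack: [21, 21]
BINARY_OP * → 21 * 21 = 441. Stack: [441]
STORE_FAST m → m=441. Stack: []
LOAD_FAST m → push 441. Stack: [441]
RETURN_VALUE → return 441.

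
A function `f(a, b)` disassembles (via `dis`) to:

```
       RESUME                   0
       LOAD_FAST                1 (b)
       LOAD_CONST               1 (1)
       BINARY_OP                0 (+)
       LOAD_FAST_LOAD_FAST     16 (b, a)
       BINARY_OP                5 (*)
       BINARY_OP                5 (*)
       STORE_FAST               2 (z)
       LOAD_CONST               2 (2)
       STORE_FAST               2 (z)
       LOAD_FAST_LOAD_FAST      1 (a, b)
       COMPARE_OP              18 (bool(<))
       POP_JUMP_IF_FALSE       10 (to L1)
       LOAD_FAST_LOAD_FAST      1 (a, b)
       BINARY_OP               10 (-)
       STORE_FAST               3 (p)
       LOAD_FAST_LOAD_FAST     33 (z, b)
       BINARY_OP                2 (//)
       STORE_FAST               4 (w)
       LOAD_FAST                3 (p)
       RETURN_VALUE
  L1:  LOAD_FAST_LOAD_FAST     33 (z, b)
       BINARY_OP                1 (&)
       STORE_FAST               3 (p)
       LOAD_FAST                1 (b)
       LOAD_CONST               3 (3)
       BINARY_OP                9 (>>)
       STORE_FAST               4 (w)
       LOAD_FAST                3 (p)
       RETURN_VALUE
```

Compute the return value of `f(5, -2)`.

2

LOAD_FAST b → push -2. Stack: [-2]
LOAD_CONST → push 1. Stack: [-2, 1]
BINARY_OP + → -2 + 1 = -1. Stack: [-1]
LOAD_FAST_LOAD_FAST b,a → push -2,5. Stack: [-1, -2, 5]
BINARY_OP * → -2 * 5 = -10. Stack: [-1, -10]
BINARY_OP * → -1 * -10 = 10. Stack: [10]
STORE_FAST z → z=10. Stack: []
LOAD_CONST → push 2. Stack: [2]
STORE_FAST z → z=2. Stack: []
LOAD_FAST_LOAD_FAST a,b → push 5,-2. Stack: [5, -2]
COMPARE_OP bool(<) → 5 vs -2 = False. Stack: [False]
POP_JUMP_IF_FALSE → pop False; jump. Stack: []
LOAD_FAST_LOAD_FAST z,b → push 2,-2. Stack: [2, -2]
BINARY_OP & → 2 & -2 = 2. Stack: [2]
STORE_FAST p → p=2. Stack: []
LOAD_FAST b → push -2. Stack: [-2]
LOAD_CONST → push 3. Stack: [-2, 3]
BINARY_OP >> → -2 >> 3 = -1. Stack: [-1]
STORE_FAST w → w=-1. Stack: []
LOAD_FAST p → push 2. Stack: [2]
RETURN_VALUE → return 2.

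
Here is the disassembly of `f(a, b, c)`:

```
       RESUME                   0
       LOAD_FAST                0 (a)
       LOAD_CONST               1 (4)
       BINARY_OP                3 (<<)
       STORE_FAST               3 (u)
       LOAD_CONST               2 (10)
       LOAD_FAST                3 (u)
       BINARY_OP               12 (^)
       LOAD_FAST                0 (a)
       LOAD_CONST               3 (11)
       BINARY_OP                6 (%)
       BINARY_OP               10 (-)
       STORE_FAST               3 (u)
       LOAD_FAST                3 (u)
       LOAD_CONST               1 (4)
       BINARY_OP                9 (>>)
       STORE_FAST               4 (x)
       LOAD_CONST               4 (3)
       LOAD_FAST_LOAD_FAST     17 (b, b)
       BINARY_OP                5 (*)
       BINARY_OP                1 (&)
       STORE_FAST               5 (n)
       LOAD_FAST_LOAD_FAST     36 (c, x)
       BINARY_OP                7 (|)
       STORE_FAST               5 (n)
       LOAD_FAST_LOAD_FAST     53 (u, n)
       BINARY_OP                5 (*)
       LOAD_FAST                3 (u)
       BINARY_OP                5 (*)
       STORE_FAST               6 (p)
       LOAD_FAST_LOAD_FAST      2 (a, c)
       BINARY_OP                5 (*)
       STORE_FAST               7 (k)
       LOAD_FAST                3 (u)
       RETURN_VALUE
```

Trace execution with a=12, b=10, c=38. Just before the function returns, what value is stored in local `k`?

LOAD_FAST a → push 12. Stack: [12]
LOAD_CONST → push 4. Stack: [12, 4]
BINARY_OP << → 12 << 4 = 192. Stack: [192]
STORE_FAST u → u=192. Stack: []
LOAD_CONST → push 10. Stack: [10]
LOAD_FAST u → push 192. Stack: [10, 192]
BINARY_OP ^ → 10 ^ 192 = 202. Stack: [202]
LOAD_FAST a → push 12. Stack: [202, 12]
LOAD_CONST → push 11. Stack: [202, 12, 11]
BINARY_OP % → 12 % 11 = 1. Stack: [202, 1]
BINARY_OP - → 202 - 1 = 201. Stack: [201]
STORE_FAST u → u=201. Stack: []
LOAD_FAST u → push 201. Stack: [201]
LOAD_CONST → push 4. Stack: [201, 4]
BINARY_OP >> → 201 >> 4 = 12. Stack: [12]
STORE_FAST x → x=12. Stack: []
LOAD_CONST → push 3. Stack: [3]
LOAD_FAST_LOAD_FAST b,b → push 10,10. Stack: [3, 10, 10]
BINARY_OP * → 10 * 10 = 100. Stack: [3, 100]
BINARY_OP & → 3 & 100 = 0. Stack: [0]
STORE_FAST n → n=0. Stack: []
LOAD_FAST_LOAD_FAST c,x → push 38,12. Stack: [38, 12]
BINARY_OP | → 38 | 12 = 46. Stack: [46]
STORE_FAST n → n=46. Stack: []
LOAD_FAST_LOAD_FAST u,n → push 201,46. Stack: [201, 46]
BINARY_OP * → 201 * 46 = 9246. Stack: [9246]
LOAD_FAST u → push 201. Stack: [9246, 201]
BINARY_OP * → 9246 * 201 = 1858446. Stack: [1858446]
STORE_FAST p → p=1858446. Stack: []
LOAD_FAST_LOAD_FAST a,c → push 12,38. Stack: [12, 38]
BINARY_OP * → 12 * 38 = 456. Stack: [456]
STORE_FAST k → k=456. Stack: []
LOAD_FAST u → push 201. Stack: [201]
RETURN_VALUE → return 201.

456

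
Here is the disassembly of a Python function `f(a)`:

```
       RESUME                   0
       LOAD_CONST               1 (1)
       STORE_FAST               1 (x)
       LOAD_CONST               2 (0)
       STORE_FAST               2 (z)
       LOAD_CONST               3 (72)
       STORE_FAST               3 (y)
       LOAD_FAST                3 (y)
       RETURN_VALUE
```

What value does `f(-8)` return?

72

LOAD_CONST → push 1. Stack: [1]
STORE_FAST x → x=1. Stack: []
LOAD_CONST → push 0. Stack: [0]
STORE_FAST z → z=0. Stack: []
LOAD_CONST → push 72. Stack: [72]
STORE_FAST y → y=72. Stack: []
LOAD_FAST y → push 72. Stack: [72]
RETURN_VALUE → return 72.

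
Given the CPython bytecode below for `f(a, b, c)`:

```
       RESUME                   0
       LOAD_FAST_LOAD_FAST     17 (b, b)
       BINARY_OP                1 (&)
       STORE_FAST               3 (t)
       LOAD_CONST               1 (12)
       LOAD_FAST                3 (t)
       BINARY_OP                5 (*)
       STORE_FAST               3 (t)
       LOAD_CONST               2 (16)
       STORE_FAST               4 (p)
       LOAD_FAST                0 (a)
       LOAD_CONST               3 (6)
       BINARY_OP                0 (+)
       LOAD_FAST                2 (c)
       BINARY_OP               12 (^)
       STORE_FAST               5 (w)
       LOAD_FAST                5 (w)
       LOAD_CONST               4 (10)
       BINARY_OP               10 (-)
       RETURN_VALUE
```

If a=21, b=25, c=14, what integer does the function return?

11

LOAD_FAST_LOAD_FAST b,b → push 25,25. Stack: [25, 25]
BINARY_OP & → 25 & 25 = 25. Stack: [25]
STORE_FAST t → t=25. Stack: []
LOAD_CONST → push 12. Stack: [12]
LOAD_FAST t → push 25. Stack: [12, 25]
BINARY_OP * → 12 * 25 = 300. Stack: [300]
STORE_FAST t → t=300. Stack: []
LOAD_CONST → push 16. Stack: [16]
STORE_FAST p → p=16. Stack: []
LOAD_FAST a → push 21. Stack: [21]
LOAD_CONST → push 6. Stack: [21, 6]
BINARY_OP + → 21 + 6 = 27. Stack: [27]
LOAD_FAST c → push 14. Stack: [27, 14]
BINARY_OP ^ → 27 ^ 14 = 21. Stack: [21]
STORE_FAST w → w=21. Stack: []
LOAD_FAST w → push 21. Stack: [21]
LOAD_CONST → push 10. Stack: [21, 10]
BINARY_OP - → 21 - 10 = 11. Stack: [11]
RETURN_VALUE → return 11.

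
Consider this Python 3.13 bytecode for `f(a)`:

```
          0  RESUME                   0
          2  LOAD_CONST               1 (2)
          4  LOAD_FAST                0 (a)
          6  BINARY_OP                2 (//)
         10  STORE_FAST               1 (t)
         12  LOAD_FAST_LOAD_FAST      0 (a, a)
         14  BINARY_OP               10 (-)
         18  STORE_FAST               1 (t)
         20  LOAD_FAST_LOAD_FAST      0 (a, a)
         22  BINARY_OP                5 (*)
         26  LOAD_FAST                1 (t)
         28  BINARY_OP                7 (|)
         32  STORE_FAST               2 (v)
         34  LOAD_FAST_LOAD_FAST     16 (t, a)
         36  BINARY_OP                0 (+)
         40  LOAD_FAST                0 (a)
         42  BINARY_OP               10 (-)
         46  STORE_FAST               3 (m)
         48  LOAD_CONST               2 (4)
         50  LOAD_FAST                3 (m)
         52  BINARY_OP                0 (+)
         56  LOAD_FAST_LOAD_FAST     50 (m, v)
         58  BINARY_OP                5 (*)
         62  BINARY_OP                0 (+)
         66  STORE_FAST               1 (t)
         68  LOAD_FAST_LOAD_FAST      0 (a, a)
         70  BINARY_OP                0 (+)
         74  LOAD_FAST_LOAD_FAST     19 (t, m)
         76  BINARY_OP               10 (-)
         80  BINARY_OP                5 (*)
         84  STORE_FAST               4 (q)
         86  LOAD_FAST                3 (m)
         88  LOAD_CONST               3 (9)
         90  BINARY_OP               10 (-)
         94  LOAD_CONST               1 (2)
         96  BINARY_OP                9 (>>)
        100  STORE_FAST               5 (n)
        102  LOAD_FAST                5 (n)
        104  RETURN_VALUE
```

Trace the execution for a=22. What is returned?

LOAD_CONST → push 2. Stack: [2]
LOAD_FAST a → push 22. Stack: [2, 22]
BINARY_OP // → 2 // 22 = 0. Stack: [0]
STORE_FAST t → t=0. Stack: []
LOAD_FAST_LOAD_FAST a,a → push 22,22. Stack: [22, 22]
BINARY_OP - → 22 - 22 = 0. Stack: [0]
STORE_FAST t → t=0. Stack: []
LOAD_FAST_LOAD_FAST a,a → push 22,22. Stack: [22, 22]
BINARY_OP * → 22 * 22 = 484. Stack: [484]
LOAD_FAST t → push 0. Stack: [484, 0]
BINARY_OP | → 484 | 0 = 484. Stack: [484]
STORE_FAST v → v=484. Stack: []
LOAD_FAST_LOAD_FAST t,a → push 0,22. Stack: [0, 22]
BINARY_OP + → 0 + 22 = 22. Stack: [22]
LOAD_FAST a → push 22. Stack: [22, 22]
BINARY_OP - → 22 - 22 = 0. Stack: [0]
STORE_FAST m → m=0. Stack: []
LOAD_CONST → push 4. Stack: [4]
LOAD_FAST m → push 0. Stack: [4, 0]
BINARY_OP + → 4 + 0 = 4. Stack: [4]
LOAD_FAST_LOAD_FAST m,v → push 0,484. Stack: [4, 0, 484]
BINARY_OP * → 0 * 484 = 0. Stack: [4, 0]
BINARY_OP + → 4 + 0 = 4. Stack: [4]
STORE_FAST t → t=4. Stack: []
LOAD_FAST_LOAD_FAST a,a → push 22,22. Stack: [22, 22]
BINARY_OP + → 22 + 22 = 44. Stack: [44]
LOAD_FAST_LOAD_FAST t,m → push 4,0. Stack: [44, 4, 0]
BINARY_OP - → 4 - 0 = 4. Stack: [44, 4]
BINARY_OP * → 44 * 4 = 176. Stack: [176]
STORE_FAST q → q=176. Stack: []
LOAD_FAST m → push 0. Stack: [0]
LOAD_CONST → push 9. Stack: [0, 9]
BINARY_OP - → 0 - 9 = -9. Stack: [-9]
LOAD_CONST → push 2. Stack: [-9, 2]
BINARY_OP >> → -9 >> 2 = -3. Stack: [-3]
STORE_FAST n → n=-3. Stack: []
LOAD_FAST n → push -3. Stack: [-3]
RETURN_VALUE → return -3.

-3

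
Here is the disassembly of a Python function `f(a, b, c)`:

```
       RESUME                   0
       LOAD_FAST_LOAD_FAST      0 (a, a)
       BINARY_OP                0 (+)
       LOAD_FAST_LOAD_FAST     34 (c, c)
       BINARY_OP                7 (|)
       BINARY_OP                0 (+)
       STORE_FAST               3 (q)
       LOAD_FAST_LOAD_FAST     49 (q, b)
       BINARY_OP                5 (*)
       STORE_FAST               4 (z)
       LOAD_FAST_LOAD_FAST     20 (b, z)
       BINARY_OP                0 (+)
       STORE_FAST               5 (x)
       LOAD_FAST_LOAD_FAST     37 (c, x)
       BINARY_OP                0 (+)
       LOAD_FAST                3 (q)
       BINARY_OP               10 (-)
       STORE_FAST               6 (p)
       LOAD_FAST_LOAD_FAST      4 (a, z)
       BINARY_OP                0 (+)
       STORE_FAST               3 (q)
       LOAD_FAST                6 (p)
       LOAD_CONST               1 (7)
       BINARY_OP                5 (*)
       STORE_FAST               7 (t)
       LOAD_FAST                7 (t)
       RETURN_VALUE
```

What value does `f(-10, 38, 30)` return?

LOAD_FAST_LOAD_FAST a,a → push -10,-10. Stack: [-10, -10]
BINARY_OP + → -10 + -10 = -20. Stack: [-20]
LOAD_FAST_LOAD_FAST c,c → push 30,30. Stack: [-20, 30, 30]
BINARY_OP | → 30 | 30 = 30. Stack: [-20, 30]
BINARY_OP + → -20 + 30 = 10. Stack: [10]
STORE_FAST q → q=10. Stack: []
LOAD_FAST_LOAD_FAST q,b → push 10,38. Stack: [10, 38]
BINARY_OP * → 10 * 38 = 380. Stack: [380]
STORE_FAST z → z=380. Stack: []
LOAD_FAST_LOAD_FAST b,z → push 38,380. Stack: [38, 380]
BINARY_OP + → 38 + 380 = 418. Stack: [418]
STORE_FAST x → x=418. Stack: []
LOAD_FAST_LOAD_FAST c,x → push 30,418. Stack: [30, 418]
BINARY_OP + → 30 + 418 = 448. Stack: [448]
LOAD_FAST q → push 10. Stack: [448, 10]
BINARY_OP - → 448 - 10 = 438. Stack: [438]
STORE_FAST p → p=438. Stack: []
LOAD_FAST_LOAD_FAST a,z → push -10,380. Stack: [-10, 380]
BINARY_OP + → -10 + 380 = 370. Stack: [370]
STORE_FAST q → q=370. Stack: []
LOAD_FAST p → push 438. Stack: [438]
LOAD_CONST → push 7. Stack: [438, 7]
BINARY_OP * → 438 * 7 = 3066. Stack: [3066]
STORE_FAST t → t=3066. Stack: []
LOAD_FAST t → push 3066. Stack: [3066]
RETURN_VALUE → return 3066.

3066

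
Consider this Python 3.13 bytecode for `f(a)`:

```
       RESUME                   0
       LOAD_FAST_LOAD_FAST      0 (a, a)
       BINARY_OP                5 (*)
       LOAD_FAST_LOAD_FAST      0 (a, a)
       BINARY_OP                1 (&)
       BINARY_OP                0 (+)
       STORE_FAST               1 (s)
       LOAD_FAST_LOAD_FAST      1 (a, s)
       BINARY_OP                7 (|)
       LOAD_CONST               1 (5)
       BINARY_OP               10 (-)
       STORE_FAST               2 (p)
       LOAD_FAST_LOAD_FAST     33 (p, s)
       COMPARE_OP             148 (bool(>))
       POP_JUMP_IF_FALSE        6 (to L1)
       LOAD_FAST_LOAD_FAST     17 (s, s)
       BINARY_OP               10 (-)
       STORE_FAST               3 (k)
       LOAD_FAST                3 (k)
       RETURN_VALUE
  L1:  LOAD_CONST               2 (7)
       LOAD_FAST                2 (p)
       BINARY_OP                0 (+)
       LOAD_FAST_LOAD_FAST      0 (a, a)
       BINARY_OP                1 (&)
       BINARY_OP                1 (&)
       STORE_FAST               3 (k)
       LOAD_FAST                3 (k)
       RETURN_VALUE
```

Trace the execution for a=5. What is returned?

1

LOAD_FAST_LOAD_FAST a,a → push 5,5. Stack: [5, 5]
BINARY_OP * → 5 * 5 = 25. Stack: [25]
LOAD_FAST_LOAD_FAST a,a → push 5,5. Stack: [25, 5, 5]
BINARY_OP & → 5 & 5 = 5. Stack: [25, 5]
BINARY_OP + → 25 + 5 = 30. Stack: [30]
STORE_FAST s → s=30. Stack: []
LOAD_FAST_LOAD_FAST a,s → push 5,30. Stack: [5, 30]
BINARY_OP | → 5 | 30 = 31. Stack: [31]
LOAD_CONST → push 5. Stack: [31, 5]
BINARY_OP - → 31 - 5 = 26. Stack: [26]
STORE_FAST p → p=26. Stack: []
LOAD_FAST_LOAD_FAST p,s → push 26,30. Stack: [26, 30]
COMPARE_OP bool(>) → 26 vs 30 = False. Stack: [False]
POP_JUMP_IF_FALSE → pop False; jump. Stack: []
LOAD_CONST → push 7. Stack: [7]
LOAD_FAST p → push 26. Stack: [7, 26]
BINARY_OP + → 7 + 26 = 33. Stack: [33]
LOAD_FAST_LOAD_FAST a,a → push 5,5. Stack: [33, 5, 5]
BINARY_OP & → 5 & 5 = 5. Stack: [33, 5]
BINARY_OP & → 33 & 5 = 1. Stack: [1]
STORE_FAST k → k=1. Stack: []
LOAD_FAST k → push 1. Stack: [1]
RETURN_VALUE → return 1.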